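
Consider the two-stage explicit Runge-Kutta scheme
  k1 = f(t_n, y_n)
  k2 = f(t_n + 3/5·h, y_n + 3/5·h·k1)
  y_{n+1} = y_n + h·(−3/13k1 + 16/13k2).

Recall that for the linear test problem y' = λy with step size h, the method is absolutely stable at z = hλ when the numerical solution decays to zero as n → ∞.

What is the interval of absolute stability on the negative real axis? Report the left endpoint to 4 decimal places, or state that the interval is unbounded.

On y'=λy, z=hλ:
  k1=λy_n ⇒ h·k1=z·y_n;  k2=λ(1+3/5z)y_n ⇒ h·k2=z(1+3/5z)y_n
  y_{n+1}/y_n = 1 − 3/13z + 16/13z(1+3/5z) = 1 + z + 48/65z²
  Hence R(z) = 1 + z + 48/65z².

Solve |R(x)|<1 on ℝ⁻.
x=-0.76: |R|=0.6665
R=1: x+48/65x²=0 ⇒ x=−65/48=-1.3542; min R=1−1/(4·48/65)=0.6615>−1
Confirm numerically:
  x=-1.228: |R|=0.88559 <1
  x=-0.965: |R|=0.72267 <1
  x=-0.903: |R|=0.69915 <1
  x=-1.513: |R|=1.17746 >1
  x=-1.468: |R|=1.12340 >1
Interval (-1.3542, 0).

(-1.3542, 0).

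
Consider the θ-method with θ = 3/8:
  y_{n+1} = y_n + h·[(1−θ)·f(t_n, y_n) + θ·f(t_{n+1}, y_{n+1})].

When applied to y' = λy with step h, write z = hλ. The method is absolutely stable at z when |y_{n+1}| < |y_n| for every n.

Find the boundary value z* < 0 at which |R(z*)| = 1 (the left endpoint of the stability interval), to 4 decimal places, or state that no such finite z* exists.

Set f=λy, z=hλ:
  y_{n+1} = y_n + z·[5/8·y_n + 3/8·y_{n+1}] ⇒ (1 − 3/8z)y_{n+1} = (1 + 5/8z)y_n
  so R(z) = (1 + 5/8z)/(1 − 3/8z).

Solve |R(x)|<1 on ℝ⁻.
x=-1.36: |R|=0.0993
R=−1: 1+5/8x = −1+3/8x ⇒ -1/4x=2 ⇒ x=2/(-1/4)=-8.0000
Confirm numerically:
  x=-7.518: |R|=0.96845 <1
  x=-7.355: |R|=0.95709 <1
  x=-5.173: |R|=0.75960 <1
  x=-4.948: |R|=0.73280 <1
  x=-8.358: |R|=1.02165 >1
  x=-8.170: |R|=1.01046 >1
So |R|<1 on (-8.0000, 0).

left endpoint -8.0000.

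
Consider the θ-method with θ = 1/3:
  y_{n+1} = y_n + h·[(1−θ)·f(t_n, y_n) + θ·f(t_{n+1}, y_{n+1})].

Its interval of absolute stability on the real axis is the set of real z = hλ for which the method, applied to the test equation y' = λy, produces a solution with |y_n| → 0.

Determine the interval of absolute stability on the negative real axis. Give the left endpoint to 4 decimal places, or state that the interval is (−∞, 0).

With y'=λy (z=hλ):
  y_{n+1} = y_n + z·[2/3·y_n + 1/3·y_{n+1}] ⇒ (1 − 1/3z)y_{n+1} = (1 + 2/3z)y_n
  Hence R(z) = (1 + 2/3z)/(1 − 1/3z).

Solve |R(x)|<1 on ℝ⁻.
x=-1.57: |R|=0.0306
R=−1: 1+2/3x = −1+1/3x ⇒ -1/3x=2 ⇒ x=2/(-1/3)=-6.0000
Confirm numerically:
  x=-5.719: |R|=0.96777 <1
  x=-4.012: |R|=0.71649 <1
  x=-3.395: |R|=0.59265 <1
  x=-6.405: |R|=1.04306 >1
  x=-6.341: |R|=1.03651 >1
  x=-6.058: |R|=1.00640 >1
So |R|<1 on (-6.0000, 0).

(-6.0000, 0).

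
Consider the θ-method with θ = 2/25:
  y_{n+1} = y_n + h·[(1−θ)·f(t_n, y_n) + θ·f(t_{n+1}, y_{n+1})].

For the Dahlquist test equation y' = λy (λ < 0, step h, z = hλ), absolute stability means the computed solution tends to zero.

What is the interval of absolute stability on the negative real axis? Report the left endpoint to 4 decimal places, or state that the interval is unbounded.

z∈(-2.3810,0).

On y'=λy, z=hλ:
  y_{n+1} = y_n + z·[23/25·y_n + 2/25·y_{n+1}] ⇒ (1 − 2/25z)y_{n+1} = (1 + 23/25z)y_n
  so R(z) = (1 + 23/25z)/(1 − 2/25z).

Boundary: |R(x)|=1, x<0.
x=-1.45: |R|=0.2993
R=−1: 1+23/25x = −1+2/25x ⇒ -21/25x=2 ⇒ x=2/(-21/25)=-2.3810
Confirm numerically:
  x=-1.678: |R|=0.47940 <1
  x=-1.586: |R|=0.40743 <1
  x=-1.456: |R|=0.30410 <1
  x=-1.279: |R|=0.16028 <1
  x=-2.956: |R|=1.39066 >1
  x=-2.538: |R|=1.10966 >1
Stable set (-2.3810, 0).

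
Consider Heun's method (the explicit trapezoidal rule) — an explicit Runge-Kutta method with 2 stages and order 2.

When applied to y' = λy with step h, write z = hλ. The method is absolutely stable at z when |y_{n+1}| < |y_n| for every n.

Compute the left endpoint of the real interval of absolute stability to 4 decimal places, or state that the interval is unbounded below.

With y'=λy (z=hλ):
  order 2, 2-stage ⇒ R(z)=1+z+z^2/2
  (e.g. R(-0.53)=0.61045, |R|=0.61045)

Solve |R(x)|<1 on ℝ⁻.
x=-0.53: |R|=0.6104
|R(-1.57)|=0.6624 |R(-1.54)|=0.6458 |R(-1.33)|=0.5544
Bisect:
  x_lo=-2.8731 |R|=2.2542  x_hi=-0.2535 |R|=0.7787
  mid=-1.56326 |R|=0.65863 →hi
  mid=-2.21816 |R|=1.24196 →lo
  mid=-1.89071 |R|=0.89668 →hi
  mid=-2.05444 |R|=1.05592 →lo
  mid=-1.97257 |R|=0.97295 →hi
  mid=-2.01350 |R|=1.01360 →lo
  mid=-1.99304 |R|=0.99306 →hi
  mid=-2.00327 |R|=1.00328 →lo
  mid=-1.99815 |R|=0.99816 →hi
  mid=-2.00071 |R|=1.00071 →lo
  ...
  [-2.00007,-1.99991] ⇒ x*=-2.0000
Stable set (-2.0000, 0).

left endpoint -2.0000.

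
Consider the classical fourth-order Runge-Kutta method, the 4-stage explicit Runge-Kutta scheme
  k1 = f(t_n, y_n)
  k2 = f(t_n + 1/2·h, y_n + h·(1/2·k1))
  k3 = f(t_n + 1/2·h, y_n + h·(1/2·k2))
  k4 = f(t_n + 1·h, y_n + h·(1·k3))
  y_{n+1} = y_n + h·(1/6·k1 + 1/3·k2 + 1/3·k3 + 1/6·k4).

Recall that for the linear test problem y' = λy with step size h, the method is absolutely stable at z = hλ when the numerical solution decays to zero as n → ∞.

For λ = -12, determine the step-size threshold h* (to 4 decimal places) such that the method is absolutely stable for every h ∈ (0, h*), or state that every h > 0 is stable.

Set f=λy, z=hλ:
  order 4, 4-stage ⇒ R(z)=1+z+z^2/2+z^3/6+z^4/24
  (e.g. R(-0.79)=0.45611, |R|=0.45611)

Boundary: |R(x)|=1, x<0.
x=-0.79: |R|=0.4561
|R(-2.28)|=0.4698 |R(-1.19)|=0.3207 |R(-1.08)|=0.3499
Bisect:
  x_lo=-3.5563 |R|=2.9358  x_hi=-0.2528 |R|=0.7766
  mid=-1.90457 |R|=0.30593 →hi
  mid=-2.73043 |R|=0.92038 →hi
  mid=-3.14336 |R|=1.68841 →lo
  mid=-2.93689 |R|=1.25368 →lo
  mid=-2.83366 |R|=1.07541 →lo
  mid=-2.78205 |R|=0.99511 →hi
  mid=-2.80785 |R|=1.03455 →lo
  ...
  [-2.78547,-2.78527] ⇒ x*=-2.7853
So |R|<1 on (-2.7853, 0).

(-2.7853,0); λ=-12 ⇒ h* = 0.2321.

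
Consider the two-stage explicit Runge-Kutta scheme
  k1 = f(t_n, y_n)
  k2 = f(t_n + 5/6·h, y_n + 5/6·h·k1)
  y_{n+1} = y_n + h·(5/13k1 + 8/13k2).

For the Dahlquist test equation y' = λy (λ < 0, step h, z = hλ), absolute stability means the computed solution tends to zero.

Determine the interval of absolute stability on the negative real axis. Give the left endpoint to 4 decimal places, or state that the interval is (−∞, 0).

Test eqn y'=λy, z=hλ:
  k1=λy_n ⇒ h·k1=z·y_n;  k2=λ(1+5/6z)y_n ⇒ h·k2=z(1+5/6z)y_n
  y_{n+1}/y_n = 1 + 5/13z + 8/13z(1+5/6z) = 1 + z + 20/39z²
  so R(z) = 1 + z + 20/39z².

Need |R(x)|<1, x<0.
x=-1.45: |R|=0.6282
R=1: x+20/39x²=0 ⇒ x=−39/20=-1.9500; min R=1−1/(4·20/39)=0.5125>−1
Confirm numerically:
  x=-1.762: |R|=0.83013 <1
  x=-1.552: |R|=0.68323 <1
  x=-1.163: |R|=0.53063 <1
  x=-2.262: |R|=1.36192 >1
  x=-2.220: |R|=1.30738 >1
  x=-2.106: |R|=1.16848 >1
So |R|<1 on (-1.9500, 0).

z∈(-1.9500,0).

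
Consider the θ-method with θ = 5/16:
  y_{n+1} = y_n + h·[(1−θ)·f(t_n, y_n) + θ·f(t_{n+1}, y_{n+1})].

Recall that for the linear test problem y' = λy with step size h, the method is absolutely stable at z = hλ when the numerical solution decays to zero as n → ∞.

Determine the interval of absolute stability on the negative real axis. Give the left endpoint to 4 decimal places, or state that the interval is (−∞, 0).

Set f=λy, z=hλ:
  y_{n+1} = y_n + z·[11/16·y_n + 5/16·y_{n+1}] ⇒ (1 − 5/16z)y_{n+1} = (1 + 11/16z)y_n
  ⇒ R(z) = (1 + 11/16z)/(1 − 5/16z).

Boundary: |R(x)|=1, x<0.
x=-1.3: |R|=0.0756
R=−1: 1+11/16x = −1+5/16x ⇒ -3/8x=2 ⇒ x=2/(-3/8)=-5.3333
Confirm numerically:
  x=-5.221: |R|=0.98399 <1
  x=-3.817: |R|=0.74069 <1
  x=-3.584: |R|=0.69057 <1
  x=-2.399: |R|=0.37110 <1
  x=-5.788: |R|=1.06070 >1
  x=-5.717: |R|=1.05163 >1
  x=-5.588: |R|=1.03477 >1
Stable set (-5.3333, 0).

(-5.3333, 0).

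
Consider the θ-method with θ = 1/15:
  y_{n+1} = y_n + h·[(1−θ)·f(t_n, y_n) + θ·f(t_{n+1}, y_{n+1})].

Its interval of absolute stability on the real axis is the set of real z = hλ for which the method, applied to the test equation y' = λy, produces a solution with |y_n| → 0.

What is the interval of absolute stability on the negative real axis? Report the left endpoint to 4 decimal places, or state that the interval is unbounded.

Set f=λy, z=hλ:
  y_{n+1} = y_n + z·[14/15·y_n + 1/15·y_{n+1}] ⇒ (1 − 1/15z)y_{n+1} = (1 + 14/15z)y_n
  Hence R(z) = (1 + 14/15z)/(1 − 1/15z).

Solve |R(x)|<1 on ℝ⁻.
x=-1.35: |R|=0.2385
R=−1: 1+14/15x = −1+1/15x ⇒ -13/15x=2 ⇒ x=2/(-13/15)=-2.3077
Confirm numerically:
  x=-1.779: |R|=0.59038 <1
  x=-1.765: |R|=0.57918 <1
  x=-1.171: |R|=0.08620 <1
  x=-2.710: |R|=1.29531 >1
  x=-2.609: |R|=1.22244 >1
  x=-2.540: |R|=1.17218 >1
Interval (-2.3077, 0).

z∈(-2.3077,0).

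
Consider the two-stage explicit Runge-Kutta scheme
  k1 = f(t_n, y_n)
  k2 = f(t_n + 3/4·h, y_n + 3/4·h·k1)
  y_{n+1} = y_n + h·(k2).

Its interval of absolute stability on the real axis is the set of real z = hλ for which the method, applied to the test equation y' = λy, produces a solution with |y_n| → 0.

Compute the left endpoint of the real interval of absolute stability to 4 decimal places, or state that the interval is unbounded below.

z* = -1.3333.

Test eqn y'=λy, z=hλ:
  k1=λy_n ⇒ h·k1=z·y_n;  k2=λ(1+3/4z)y_n ⇒ h·k2=z(1+3/4z)y_n
  y_{n+1}/y_n = 1 + z(1+3/4z) = 1 + z + 3/4z²
  ⇒ R(z) = 1 + z + 3/4z².

Solve |R(x)|<1 on ℝ⁻.
x=-1.48: |R|=1.1628
R=1: x+3/4x²=0 ⇒ x=−4/3=-1.3333; min R=1−1/(4·3/4)=0.6667>−1
Confirm numerically:
  x=-0.976: |R|=0.73843 <1
  x=-0.973: |R|=0.73705 <1
  x=-0.915: |R|=0.71292 <1
  x=-0.662: |R|=0.66668 <1
  x=-1.880: |R|=1.77080 >1
  x=-1.639: |R|=1.37574 >1
  x=-1.613: |R|=1.33833 >1
Stable set (-1.3333, 0).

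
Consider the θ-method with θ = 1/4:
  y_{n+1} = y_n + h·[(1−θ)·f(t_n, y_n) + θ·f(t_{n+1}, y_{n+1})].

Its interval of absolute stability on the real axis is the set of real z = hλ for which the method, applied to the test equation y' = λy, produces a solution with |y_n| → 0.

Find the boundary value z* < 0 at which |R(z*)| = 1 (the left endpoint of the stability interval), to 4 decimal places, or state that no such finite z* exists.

left endpoint -4.0000.

Test eqn y'=λy, z=hλ:
  y_{n+1} = y_n + z·[3/4·y_n + 1/4·y_{n+1}] ⇒ (1 − 1/4z)y_{n+1} = (1 + 3/4z)y_n
  ⇒ R(z) = (1 + 3/4z)/(1 − 1/4z).

Find x<0 with |R(x)|<1.
x=-1.54: |R|=0.1119
R=−1: 1+3/4x = −1+1/4x ⇒ -1/2x=2 ⇒ x=2/(-1/2)=-4.0000
Confirm numerically:
  x=-2.755: |R|=0.63138 <1
  x=-2.208: |R|=0.42268 <1
  x=-1.772: |R|=0.22800 <1
  x=-4.592: |R|=1.13780 >1
  x=-4.447: |R|=1.10584 >1
So |R|<1 on (-4.0000, 0).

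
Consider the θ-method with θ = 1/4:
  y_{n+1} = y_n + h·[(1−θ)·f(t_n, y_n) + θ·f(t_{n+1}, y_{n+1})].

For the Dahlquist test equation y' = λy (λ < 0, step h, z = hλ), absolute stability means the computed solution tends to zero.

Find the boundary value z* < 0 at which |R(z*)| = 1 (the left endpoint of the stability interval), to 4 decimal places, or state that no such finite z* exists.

On y'=λy, z=hλ:
  y_{n+1} = y_n + z·[3/4·y_n + 1/4·y_{n+1}] ⇒ (1 − 1/4z)y_{n+1} = (1 + 3/4z)y_n
  ⇒ R(z) = (1 + 3/4z)/(1 − 1/4z).

Find x<0 with |R(x)|<1.
x=-1.39: |R|=0.0315
R=−1: 1+3/4x = −1+1/4x ⇒ -1/2x=2 ⇒ x=2/(-1/2)=-4.0000
Confirm numerically:
  x=-3.306: |R|=0.81002 <1
  x=-2.709: |R|=0.61514 <1
  x=-2.627: |R|=0.58563 <1
  x=-4.438: |R|=1.10382 >1
  x=-4.385: |R|=1.09183 >1
  x=-4.383: |R|=1.09138 >1
Stable set (-4.0000, 0).

left endpoint -4.0000.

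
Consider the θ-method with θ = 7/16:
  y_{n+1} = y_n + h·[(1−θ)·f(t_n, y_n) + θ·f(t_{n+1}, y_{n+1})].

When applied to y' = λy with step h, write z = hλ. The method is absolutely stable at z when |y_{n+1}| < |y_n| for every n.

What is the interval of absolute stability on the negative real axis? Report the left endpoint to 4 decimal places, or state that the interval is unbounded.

(-16.0000, 0).

Set f=λy, z=hλ:
  y_{n+1} = y_n + z·[9/16·y_n + 7/16·y_{n+1}] ⇒ (1 − 7/16z)y_{n+1} = (1 + 9/16z)y_n
  Hence R(z) = (1 + 9/16z)/(1 − 7/16z).

Find x<0 with |R(x)|<1.
x=-0.96: |R|=0.3239
R=−1: 1+9/16x = −1+7/16x ⇒ -1/8x=2 ⇒ x=2/(-1/8)=-16.0000
Confirm numerically:
  x=-15.374: |R|=0.98987 <1
  x=-13.019: |R|=0.94435 <1
  x=-12.317: |R|=0.92794 <1
  x=-6.551: |R|=0.69449 <1
  x=-16.420: |R|=1.00642 >1
  x=-16.382: |R|=1.00585 >1
Stable set (-16.0000, 0).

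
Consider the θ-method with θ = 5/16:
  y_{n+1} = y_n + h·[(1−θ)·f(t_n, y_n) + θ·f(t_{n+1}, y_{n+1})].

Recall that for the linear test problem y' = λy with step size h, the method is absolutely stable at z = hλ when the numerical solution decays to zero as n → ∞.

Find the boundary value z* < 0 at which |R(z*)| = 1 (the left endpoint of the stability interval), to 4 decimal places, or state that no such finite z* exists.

On y'=λy, z=hλ:
  y_{n+1} = y_n + z·[11/16·y_n + 5/16·y_{n+1}] ⇒ (1 − 5/16z)y_{n+1} = (1 + 11/16z)y_n
  Hence R(z) = (1 + 11/16z)/(1 − 5/16z).

Find x<0 with |R(x)|<1.
x=-0.73: |R|=0.4056
R=−1: 1+11/16x = −1+5/16x ⇒ -3/8x=2 ⇒ x=2/(-3/8)=-5.3333
Confirm numerically:
  x=-4.909: |R|=0.93721 <1
  x=-3.617: |R|=0.69787 <1
  x=-3.396: |R|=0.64754 <1
  x=-2.475: |R|=0.39559 <1
  x=-5.721: |R|=1.05215 >1
  x=-5.608: |R|=1.03742 >1
  x=-5.541: |R|=1.02851 >1
So |R|<1 on (-5.3333, 0).

left endpoint -5.3333.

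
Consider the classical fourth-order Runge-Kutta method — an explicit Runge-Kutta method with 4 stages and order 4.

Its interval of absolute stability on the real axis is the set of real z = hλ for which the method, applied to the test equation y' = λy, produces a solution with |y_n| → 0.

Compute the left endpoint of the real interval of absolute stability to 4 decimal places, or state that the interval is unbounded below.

Set f=λy, z=hλ:
  order 4, 4-stage ⇒ R(z)=1+z+z^2/2+z^3/6+z^4/24
  (e.g. R(-1.51)=0.27284, |R|=0.27284)

Need |R(x)|<1, x<0.
x=-1.51: |R|=0.2728
|R(-3.02)|=1.4155 |R(-2.17)|=0.4053 |R(-1.21)|=0.3161
Bisect:
  x_lo=-3.6356 |R|=3.2437  x_hi=-0.1313 |R|=0.8769
  mid=-1.88348 |R|=0.30103 →hi
  mid=-2.75956 |R|=0.96189 →hi
  mid=-3.19760 |R|=1.82165 →lo
  mid=-2.97858 |R|=1.33273 →lo
  mid=-2.86907 |R|=1.13384 →lo
  mid=-2.81432 |R|=1.04465 →lo
  mid=-2.78694 |R|=1.00249 →lo
  ...
  [-2.78544,-2.78523] ⇒ x*=-2.7853
So |R|<1 on (-2.7853, 0).

left endpoint -2.7853.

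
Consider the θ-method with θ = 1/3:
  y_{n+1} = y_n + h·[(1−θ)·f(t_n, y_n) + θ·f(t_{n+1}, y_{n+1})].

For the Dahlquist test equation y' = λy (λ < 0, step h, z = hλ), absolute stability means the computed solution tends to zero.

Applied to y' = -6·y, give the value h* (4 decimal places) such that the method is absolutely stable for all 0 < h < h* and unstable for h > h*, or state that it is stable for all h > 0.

(-6.0000,0); λ=-6 ⇒ h* = (6)/6 = 1.0000.

With y'=λy (z=hλ):
  y_{n+1} = y_n + z·[2/3·y_n + 1/3·y_{n+1}] ⇒ (1 − 1/3z)y_{n+1} = (1 + 2/3z)y_n
  so R(z) = (1 + 2/3z)/(1 − 1/3z).

Solve |R(x)|<1 on ℝ⁻.
x=-1.09: |R|=0.2005
R=−1: 1+2/3x = −1+1/3x ⇒ -1/3x=2 ⇒ x=2/(-1/3)=-6.0000
Confirm numerically:
  x=-5.701: |R|=0.96564 <1
  x=-3.769: |R|=0.67041 <1
  x=-3.720: |R|=0.66071 <1
  x=-3.047: |R|=0.51166 <1
  x=-6.227: |R|=1.02460 >1
  x=-6.153: |R|=1.01672 >1
Stable set (-6.0000, 0).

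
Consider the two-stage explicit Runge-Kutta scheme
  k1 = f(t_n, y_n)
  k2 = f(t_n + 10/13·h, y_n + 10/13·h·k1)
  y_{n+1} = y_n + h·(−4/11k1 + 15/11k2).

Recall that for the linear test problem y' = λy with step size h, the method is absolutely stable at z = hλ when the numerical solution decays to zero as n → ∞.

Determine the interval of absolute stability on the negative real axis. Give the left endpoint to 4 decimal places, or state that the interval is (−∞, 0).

z∈(-0.9533,0).

On y'=λy, z=hλ:
  k1=λy_n ⇒ h·k1=z·y_n;  k2=λ(1+10/13z)y_n ⇒ h·k2=z(1+10/13z)y_n
  y_{n+1}/y_n = 1 − 4/11z + 15/11z(1+10/13z) = 1 + z + 150/143z²
  R(z) = 1 + z + 150/143z².

Solve |R(x)|<1 on ℝ⁻.
x=-1.26: |R|=1.4053
R=1: x+150/143x²=0 ⇒ x=−143/150=-0.9533; min R=1−1/(4·150/143)=0.7617>−1
Confirm numerically:
  x=-0.909: |R|=0.95773 <1
  x=-0.800: |R|=0.87133 <1
  x=-0.713: |R|=0.82025 <1
  x=-1.492: |R|=1.84303 >1
  x=-1.397: |R|=1.65014 >1
  x=-1.126: |R|=1.20394 >1
Interval (-0.9533, 0).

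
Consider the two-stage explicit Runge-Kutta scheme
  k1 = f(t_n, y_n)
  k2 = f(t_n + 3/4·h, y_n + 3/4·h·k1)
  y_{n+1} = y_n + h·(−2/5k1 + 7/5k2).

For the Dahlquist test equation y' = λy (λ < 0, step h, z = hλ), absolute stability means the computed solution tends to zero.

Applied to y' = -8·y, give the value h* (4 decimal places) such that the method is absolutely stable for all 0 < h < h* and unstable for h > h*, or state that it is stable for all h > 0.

With y'=λy (z=hλ):
  k1=λy_n ⇒ h·k1=z·y_n;  k2=λ(1+3/4z)y_n ⇒ h·k2=z(1+3/4z)y_n
  y_{n+1}/y_n = 1 − 2/5z + 7/5z(1+3/4z) = 1 + z + 21/20z²
  so R(z) = 1 + z + 21/20z².

Solve |R(x)|<1 on ℝ⁻.
x=-1.38: |R|=1.6196
R=1: x+21/20x²=0 ⇒ x=−20/21=-0.9524; min R=1−1/(4·21/20)=0.7619>−1
Confirm numerically:
  x=-0.763: |R|=0.84828 <1
  x=-0.691: |R|=0.81036 <1
  x=-0.400: |R|=0.76800 <1
  x=-1.227: |R|=1.35381 >1
  x=-1.136: |R|=1.21902 >1
Stable set (-0.9524, 0).

(-0.9524,0); λ=-8 ⇒ h* = (20/21)/8 = 0.1190.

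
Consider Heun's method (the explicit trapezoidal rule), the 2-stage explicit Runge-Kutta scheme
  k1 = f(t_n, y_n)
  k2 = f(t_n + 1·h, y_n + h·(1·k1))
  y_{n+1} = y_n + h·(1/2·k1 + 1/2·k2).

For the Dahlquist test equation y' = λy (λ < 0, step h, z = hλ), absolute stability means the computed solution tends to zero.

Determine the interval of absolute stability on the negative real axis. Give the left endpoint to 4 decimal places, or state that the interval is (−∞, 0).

(-2.0000, 0).

Set f=λy, z=hλ:
  order 2, 2-stage ⇒ R(z)=1+z+z^2/2
  (e.g. R(-1.15)=0.51125, |R|=0.51125)

Solve |R(x)|<1 on ℝ⁻.
x=-1.15: |R|=0.5112
|R(-1.58)|=0.6682 |R(-1.39)|=0.5760 |R(-0.71)|=0.5421
Bisect:
  x_lo=-2.8575 |R|=2.2251  x_hi=-0.2085 |R|=0.8132
  mid=-1.53299 |R|=0.64204 →hi
  mid=-2.19523 |R|=1.21429 →lo
  mid=-1.86411 |R|=0.87334 →hi
  mid=-2.02967 |R|=1.03011 →lo
  mid=-1.94689 |R|=0.94830 →hi
  mid=-1.98828 |R|=0.98835 →hi
  mid=-2.00898 |R|=1.00902 →lo
  mid=-1.99863 |R|=0.99863 →hi
  ...
  [-2.00008,-1.99992] ⇒ x*=-2.0000
So |R|<1 on (-2.0000, 0).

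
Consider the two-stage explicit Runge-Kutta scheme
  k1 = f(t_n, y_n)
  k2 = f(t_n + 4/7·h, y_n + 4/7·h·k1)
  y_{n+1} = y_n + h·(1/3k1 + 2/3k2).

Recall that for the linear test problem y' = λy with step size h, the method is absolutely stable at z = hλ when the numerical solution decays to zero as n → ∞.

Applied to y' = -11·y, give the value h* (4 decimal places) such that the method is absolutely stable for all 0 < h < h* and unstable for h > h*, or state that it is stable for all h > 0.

(-2.6250,0); λ=-11 ⇒ h* = (21/8)/11 = 0.2386.

Set f=λy, z=hλ:
  k1=λy_n ⇒ h·k1=z·y_n;  k2=λ(1+4/7z)y_n ⇒ h·k2=z(1+4/7z)y_n
  y_{n+1}/y_n = 1 + 1/3z + 2/3z(1+4/7z) = 1 + z + 8/21z²
  ⇒ R(z) = 1 + z + 8/21z².

Need |R(x)|<1, x<0.
x=-0.51: |R|=0.5891
R=1: x+8/21x²=0 ⇒ x=−21/8=-2.6250; min R=1−1/(4·8/21)=0.3438>−1
Confirm numerically:
  x=-2.580: |R|=0.95577 <1
  x=-2.359: |R|=0.76095 <1
  x=-1.964: |R|=0.50545 <1
  x=-3.223: |R|=1.73423 >1
  x=-3.144: |R|=1.62161 >1
  x=-2.973: |R|=1.39413 >1
Stable set (-2.6250, 0).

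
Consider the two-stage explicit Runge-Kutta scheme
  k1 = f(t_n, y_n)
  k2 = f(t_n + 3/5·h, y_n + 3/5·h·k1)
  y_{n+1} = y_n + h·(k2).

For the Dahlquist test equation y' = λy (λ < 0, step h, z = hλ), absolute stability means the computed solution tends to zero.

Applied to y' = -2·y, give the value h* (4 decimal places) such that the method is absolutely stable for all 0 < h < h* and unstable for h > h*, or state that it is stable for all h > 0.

Set f=λy, z=hλ:
  k1=λy_n ⇒ h·k1=z·y_n;  k2=λ(1+3/5z)y_n ⇒ h·k2=z(1+3/5z)y_n
  y_{n+1}/y_n = 1 + z(1+3/5z) = 1 + z + 3/5z²
  Hence R(z) = 1 + z + 3/5z².

Solve |R(x)|<1 on ℝ⁻.
x=-1.73: |R|=1.0657
R=1: x+3/5x²=0 ⇒ x=−5/3=-1.6667; min R=1−1/(4·3/5)=0.5833>−1
Confirm numerically:
  x=-1.494: |R|=0.84522 <1
  x=-1.291: |R|=0.70901 <1
  x=-1.178: |R|=0.65461 <1
  x=-1.988: |R|=1.38329 >1
  x=-1.987: |R|=1.38190 >1
Interval (-1.6667, 0).

(-1.6667,0); λ=-2 ⇒ h* = (5/3)/2 = 0.8333.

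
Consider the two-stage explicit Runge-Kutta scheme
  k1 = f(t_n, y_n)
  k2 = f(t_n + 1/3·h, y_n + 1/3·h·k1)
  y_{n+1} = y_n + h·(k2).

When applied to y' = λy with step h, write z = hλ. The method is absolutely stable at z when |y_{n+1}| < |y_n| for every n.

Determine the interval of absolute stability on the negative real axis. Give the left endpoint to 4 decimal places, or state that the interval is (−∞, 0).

z∈(-3.0000,0).

Set f=λy, z=hλ:
  k1=λy_n ⇒ h·k1=z·y_n;  k2=λ(1+1/3z)y_n ⇒ h·k2=z(1+1/3z)y_n
  y_{n+1}/y_n = 1 + z(1+1/3z) = 1 + z + 1/3z²
  ⇒ R(z) = 1 + z + 1/3z².

Find x<0 with |R(x)|<1.
x=-1.15: |R|=0.2908
R=1: x+1/3x²=0 ⇒ x=−3=-3.0000; min R=1−1/(4·1/3)=0.2500>−1
Confirm numerically:
  x=-2.816: |R|=0.82729 <1
  x=-2.303: |R|=0.46494 <1
  x=-1.866: |R|=0.29465 <1
  x=-3.597: |R|=1.71580 >1
  x=-3.415: |R|=1.47241 >1
  x=-3.164: |R|=1.17297 >1
So |R|<1 on (-3.0000, 0).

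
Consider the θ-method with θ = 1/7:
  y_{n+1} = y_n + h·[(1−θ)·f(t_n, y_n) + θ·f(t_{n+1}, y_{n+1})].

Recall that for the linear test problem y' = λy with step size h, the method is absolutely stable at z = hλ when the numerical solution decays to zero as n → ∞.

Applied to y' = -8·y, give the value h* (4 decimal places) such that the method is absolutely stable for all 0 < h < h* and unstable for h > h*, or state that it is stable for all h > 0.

On y'=λy, z=hλ:
  y_{n+1} = y_n + z·[6/7·y_n + 1/7·y_{n+1}] ⇒ (1 − 1/7z)y_{n+1} = (1 + 6/7z)y_n
  R(z) = (1 + 6/7z)/(1 − 1/7z).

Boundary: |R(x)|=1, x<0.
x=-1.41: |R|=0.1736
R=−1: 1+6/7x = −1+1/7x ⇒ -5/7x=2 ⇒ x=2/(-5/7)=-2.8000
Confirm numerically:
  x=-2.471: |R|=0.82631 <1
  x=-2.406: |R|=0.79056 <1
  x=-1.236: |R|=0.05051 <1
  x=-1.140: |R|=0.01966 <1
  x=-3.218: |R|=1.20454 >1
  x=-3.185: |R|=1.18900 >1
Interval (-2.8000, 0).

(-2.8000,0); λ=-8 ⇒ h* = (14/5)/8 = 0.3500.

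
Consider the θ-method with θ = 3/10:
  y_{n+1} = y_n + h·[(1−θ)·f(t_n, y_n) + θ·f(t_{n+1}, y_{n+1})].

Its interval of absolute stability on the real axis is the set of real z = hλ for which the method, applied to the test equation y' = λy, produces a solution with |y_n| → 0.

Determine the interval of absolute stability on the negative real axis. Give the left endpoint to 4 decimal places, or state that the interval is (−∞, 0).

On y'=λy, z=hλ:
  y_{n+1} = y_n + z·[7/10·y_n + 3/10·y_{n+1}] ⇒ (1 − 3/10z)y_{n+1} = (1 + 7/10z)y_n
  ⇒ R(z) = (1 + 7/10z)/(1 − 3/10z).

Boundary: |R(x)|=1, x<0.
x=-0.65: |R|=0.4561
R=−1: 1+7/10x = −1+3/10x ⇒ -2/5x=2 ⇒ x=2/(-2/5)=-5.0000
Confirm numerically:
  x=-4.069: |R|=0.83231 <1
  x=-3.086: |R|=0.60245 <1
  x=-2.066: |R|=0.27547 <1
  x=-5.269: |R|=1.04169 >1
  x=-5.102: |R|=1.01612 >1
Stable set (-5.0000, 0).

z∈(-5.0000,0).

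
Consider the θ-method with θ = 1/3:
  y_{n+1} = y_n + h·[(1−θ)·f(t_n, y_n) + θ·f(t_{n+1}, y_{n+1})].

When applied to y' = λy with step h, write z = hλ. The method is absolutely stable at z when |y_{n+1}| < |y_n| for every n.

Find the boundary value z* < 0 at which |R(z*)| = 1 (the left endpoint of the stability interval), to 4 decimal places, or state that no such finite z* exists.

z* = -6.0000.

Test eqn y'=λy, z=hλ:
  y_{n+1} = y_n + z·[2/3·y_n + 1/3·y_{n+1}] ⇒ (1 − 1/3z)y_{n+1} = (1 + 2/3z)y_n
  Hence R(z) = (1 + 2/3z)/(1 − 1/3z).

Find x<0 with |R(x)|<1.
x=-1.23: |R|=0.1277
R=−1: 1+2/3x = −1+1/3x ⇒ -1/3x=2 ⇒ x=2/(-1/3)=-6.0000
Confirm numerically:
  x=-4.761: |R|=0.84036 <1
  x=-3.821: |R|=0.68055 <1
  x=-3.452: |R|=0.60508 <1
  x=-6.548: |R|=1.05739 >1
  x=-6.141: |R|=1.01543 >1
Interval (-6.0000, 0).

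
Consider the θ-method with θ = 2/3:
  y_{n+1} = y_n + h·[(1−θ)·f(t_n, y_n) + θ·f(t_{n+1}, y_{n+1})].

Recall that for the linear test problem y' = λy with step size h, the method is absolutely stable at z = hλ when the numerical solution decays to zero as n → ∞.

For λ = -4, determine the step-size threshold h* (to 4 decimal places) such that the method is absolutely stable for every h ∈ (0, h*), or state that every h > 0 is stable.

(−∞, 0) — no finite endpoint. Any h>0 works for λ=-4.

Test eqn y'=λy, z=hλ:
  y_{n+1} = y_n + z·[1/3·y_n + 2/3·y_{n+1}] ⇒ (1 − 2/3z)y_{n+1} = (1 + 1/3z)y_n
  ⇒ R(z) = (1 + 1/3z)/(1 − 2/3z).

Solve |R(x)|<1 on ℝ⁻.
x=-0.53: |R|=0.6084
x=-2: |R|=0.1429
x=-10: |R|=0.3043
x=-100: |R|=0.4778
θ=2/3≥1/2 ⇒ |1+1/3x|<|1−2/3x| ∀x<0 ⇒ unbounded interval.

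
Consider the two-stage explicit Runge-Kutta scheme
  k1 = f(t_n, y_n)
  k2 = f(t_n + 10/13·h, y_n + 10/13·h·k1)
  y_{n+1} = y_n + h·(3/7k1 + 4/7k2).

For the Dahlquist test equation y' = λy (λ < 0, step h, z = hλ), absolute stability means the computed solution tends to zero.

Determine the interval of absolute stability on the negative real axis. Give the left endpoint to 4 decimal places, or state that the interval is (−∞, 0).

(-2.2750, 0).

Test eqn y'=λy, z=hλ:
  k1=λy_n ⇒ h·k1=z·y_n;  k2=λ(1+10/13z)y_n ⇒ h·k2=z(1+10/13z)y_n
  y_{n+1}/y_n = 1 + 3/7z + 4/7z(1+10/13z) = 1 + z + 40/91z²
  so R(z) = 1 + z + 40/91z².

Solve |R(x)|<1 on ℝ⁻.
x=-1.02: |R|=0.4373
R=1: x+40/91x²=0 ⇒ x=−91/40=-2.2750; min R=1−1/(4·40/91)=0.4313>−1
Confirm numerically:
  x=-1.974: |R|=0.73882 <1
  x=-1.813: |R|=0.63182 <1
  x=-1.370: |R|=0.45501 <1
  x=-1.031: |R|=0.43624 <1
  x=-2.671: |R|=1.46493 >1
  x=-2.395: |R|=1.12633 >1
  x=-2.333: |R|=1.05948 >1
Interval (-2.2750, 0).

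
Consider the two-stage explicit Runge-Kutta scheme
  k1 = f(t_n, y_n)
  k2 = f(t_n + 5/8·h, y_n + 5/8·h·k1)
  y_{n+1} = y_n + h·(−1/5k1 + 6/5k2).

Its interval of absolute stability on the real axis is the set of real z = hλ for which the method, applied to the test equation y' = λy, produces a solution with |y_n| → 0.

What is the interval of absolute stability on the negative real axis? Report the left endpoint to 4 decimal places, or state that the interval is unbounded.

Set f=λy, z=hλ:
  k1=λy_n ⇒ h·k1=z·y_n;  k2=λ(1+5/8z)y_n ⇒ h·k2=z(1+5/8z)y_n
  y_{n+1}/y_n = 1 − 1/5z + 6/5z(1+5/8z) = 1 + z + 3/4z²
  so R(z) = 1 + z + 3/4z².

Solve |R(x)|<1 on ℝ⁻.
x=-0.73: |R|=0.6697
R=1: x+3/4x²=0 ⇒ x=−4/3=-1.3333; min R=1−1/(4·3/4)=0.6667>−1
Confirm numerically:
  x=-1.284: |R|=0.95249 <1
  x=-1.213: |R|=0.89053 <1
  x=-1.126: |R|=0.82491 <1
  x=-0.815: |R|=0.68317 <1
  x=-1.716: |R|=1.49249 >1
  x=-1.594: |R|=1.31163 >1
  x=-1.414: |R|=1.08555 >1
Stable set (-1.3333, 0).

(-1.3333, 0).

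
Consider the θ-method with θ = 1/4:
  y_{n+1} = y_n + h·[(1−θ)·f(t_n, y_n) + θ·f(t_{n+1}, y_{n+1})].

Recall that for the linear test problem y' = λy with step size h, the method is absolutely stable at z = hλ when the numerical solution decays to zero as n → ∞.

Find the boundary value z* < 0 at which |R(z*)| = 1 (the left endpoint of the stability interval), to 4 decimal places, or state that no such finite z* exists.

Test eqn y'=λy, z=hλ:
  y_{n+1} = y_n + z·[3/4·y_n + 1/4·y_{n+1}] ⇒ (1 − 1/4z)y_{n+1} = (1 + 3/4z)y_n
  R(z) = (1 + 3/4z)/(1 − 1/4z).

Find x<0 with |R(x)|<1.
x=-1.02: |R|=0.1873
R=−1: 1+3/4x = −1+1/4x ⇒ -1/2x=2 ⇒ x=2/(-1/2)=-4.0000
Confirm numerically:
  x=-3.671: |R|=0.91422 <1
  x=-2.111: |R|=0.38177 <1
  x=-1.834: |R|=0.25746 <1
  x=-1.607: |R|=0.14642 <1
  x=-4.439: |R|=1.10404 >1
  x=-4.191: |R|=1.04664 >1
Stable set (-4.0000, 0).

left endpoint -4.0000.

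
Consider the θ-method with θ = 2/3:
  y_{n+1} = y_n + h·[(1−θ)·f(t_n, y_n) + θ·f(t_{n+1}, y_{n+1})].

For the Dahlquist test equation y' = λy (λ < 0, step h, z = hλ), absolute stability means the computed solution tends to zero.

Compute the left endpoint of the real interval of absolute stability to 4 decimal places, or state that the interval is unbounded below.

unbounded; (−∞, 0).

On y'=λy, z=hλ:
  y_{n+1} = y_n + z·[1/3·y_n + 2/3·y_{n+1}] ⇒ (1 − 2/3z)y_{n+1} = (1 + 1/3z)y_n
  so R(z) = (1 + 1/3z)/(1 − 2/3z).

Need |R(x)|<1, x<0.
x=-0.87: |R|=0.4494
x=-2: |R|=0.1429
x=-10: |R|=0.3043
x=-100: |R|=0.4778
θ=2/3≥1/2 ⇒ |1+1/3x|<|1−2/3x| ∀x<0 ⇒ stable on all of ℝ⁻.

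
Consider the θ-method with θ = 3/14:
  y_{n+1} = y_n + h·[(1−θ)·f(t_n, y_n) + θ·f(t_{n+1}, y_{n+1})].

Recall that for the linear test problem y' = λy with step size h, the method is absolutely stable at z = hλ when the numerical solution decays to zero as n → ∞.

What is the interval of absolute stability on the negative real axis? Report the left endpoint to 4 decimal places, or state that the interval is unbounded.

On y'=λy, z=hλ:
  y_{n+1} = y_n + z·[11/14·y_n + 3/14·y_{n+1}] ⇒ (1 − 3/14z)y_{n+1} = (1 + 11/14z)y_n
  R(z) = (1 + 11/14z)/(1 − 3/14z).

Find x<0 with |R(x)|<1.
x=-0.87: |R|=0.2667
R=−1: 1+11/14x = −1+3/14x ⇒ -4/7x=2 ⇒ x=2/(-4/7)=-3.5000
Confirm numerically:
  x=-3.346: |R|=0.94875 <1
  x=-3.121: |R|=0.87022 <1
  x=-3.116: |R|=0.86843 <1
  x=-4.040: |R|=1.16539 >1
  x=-3.817: |R|=1.09964 >1
Interval (-3.5000, 0).

z∈(-3.5000,0).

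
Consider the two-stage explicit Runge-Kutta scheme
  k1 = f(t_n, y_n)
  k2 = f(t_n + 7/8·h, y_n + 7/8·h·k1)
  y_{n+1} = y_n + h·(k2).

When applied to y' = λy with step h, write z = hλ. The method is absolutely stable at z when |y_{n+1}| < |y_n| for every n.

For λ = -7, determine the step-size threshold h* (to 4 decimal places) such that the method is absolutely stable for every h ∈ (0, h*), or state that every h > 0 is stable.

(-1.1429,0); λ=-7 ⇒ h* = (8/7)/7 = 0.1633.

Set f=λy, z=hλ:
  k1=λy_n ⇒ h·k1=z·y_n;  k2=λ(1+7/8z)y_n ⇒ h·k2=z(1+7/8z)y_n
  y_{n+1}/y_n = 1 + z(1+7/8z) = 1 + z + 7/8z²
  R(z) = 1 + z + 7/8z².

Find x<0 with |R(x)|<1.
x=-1.03: |R|=0.8983
R=1: x+7/8x²=0 ⇒ x=−8/7=-1.1429; min R=1−1/(4·7/8)=0.7143>−1
Confirm numerically:
  x=-1.045: |R|=0.91052 <1
  x=-0.931: |R|=0.82742 <1
  x=-0.826: |R|=0.77099 <1
  x=-0.670: |R|=0.72279 <1
  x=-1.548: |R|=1.54877 >1
  x=-1.192: |R|=1.05126 >1
  x=-1.168: |R|=1.02570 >1
So |R|<1 on (-1.1429, 0).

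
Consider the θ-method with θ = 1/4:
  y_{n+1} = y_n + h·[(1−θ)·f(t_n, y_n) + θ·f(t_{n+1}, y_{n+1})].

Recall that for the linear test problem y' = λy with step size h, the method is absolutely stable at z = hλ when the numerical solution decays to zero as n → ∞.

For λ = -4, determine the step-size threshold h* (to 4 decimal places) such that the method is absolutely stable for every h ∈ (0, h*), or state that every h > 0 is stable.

(-4.0000,0); λ=-4 ⇒ h* = (4)/4 = 1.0000.

Test eqn y'=λy, z=hλ:
  y_{n+1} = y_n + z·[3/4·y_n + 1/4·y_{n+1}] ⇒ (1 − 1/4z)y_{n+1} = (1 + 3/4z)y_n
  so R(z) = (1 + 3/4z)/(1 − 1/4z).

Boundary: |R(x)|=1, x<0.
x=-1.66: |R|=0.1731
R=−1: 1+3/4x = −1+1/4x ⇒ -1/2x=2 ⇒ x=2/(-1/2)=-4.0000
Confirm numerically:
  x=-2.829: |R|=0.65705 <1
  x=-2.481: |R|=0.53125 <1
  x=-1.822: |R|=0.25180 <1
  x=-4.496: |R|=1.11676 >1
  x=-4.356: |R|=1.08521 >1
  x=-4.128: |R|=1.03150 >1
So |R|<1 on (-4.0000, 0).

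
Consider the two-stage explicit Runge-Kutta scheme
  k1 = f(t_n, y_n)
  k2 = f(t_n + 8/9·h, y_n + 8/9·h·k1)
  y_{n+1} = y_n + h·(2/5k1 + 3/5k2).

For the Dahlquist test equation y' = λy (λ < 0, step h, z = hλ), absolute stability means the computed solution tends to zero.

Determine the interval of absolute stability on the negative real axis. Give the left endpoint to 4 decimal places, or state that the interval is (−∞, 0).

z∈(-1.8750,0).

With y'=λy (z=hλ):
  k1=λy_n ⇒ h·k1=z·y_n;  k2=λ(1+8/9z)y_n ⇒ h·k2=z(1+8/9z)y_n
  y_{n+1}/y_n = 1 + 2/5z + 3/5z(1+8/9z) = 1 + z + 8/15z²
  Hence R(z) = 1 + z + 8/15z².

Boundary: |R(x)|=1, x<0.
x=-0.44: |R|=0.6633
R=1: x+8/15x²=0 ⇒ x=−15/8=-1.8750; min R=1−1/(4·8/15)=0.5312>−1
Confirm numerically:
  x=-1.727: |R|=0.86368 <1
  x=-1.377: |R|=0.63427 <1
  x=-1.048: |R|=0.53776 <1
  x=-2.361: |R|=1.61197 >1
  x=-2.266: |R|=1.47254 >1
Interval (-1.8750, 0).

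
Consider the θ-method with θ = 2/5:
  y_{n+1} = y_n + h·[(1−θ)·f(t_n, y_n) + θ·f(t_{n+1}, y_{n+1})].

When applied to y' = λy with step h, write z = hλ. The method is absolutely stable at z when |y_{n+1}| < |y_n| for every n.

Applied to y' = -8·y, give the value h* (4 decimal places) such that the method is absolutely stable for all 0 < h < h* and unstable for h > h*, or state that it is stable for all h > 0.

Test eqn y'=λy, z=hλ:
  y_{n+1} = y_n + z·[3/5·y_n + 2/5·y_{n+1}] ⇒ (1 − 2/5z)y_{n+1} = (1 + 3/5z)y_n
  ⇒ R(z) = (1 + 3/5z)/(1 − 2/5z).

Need |R(x)|<1, x<0.
x=-0.86: |R|=0.3601
R=−1: 1+3/5x = −1+2/5x ⇒ -1/5x=2 ⇒ x=2/(-1/5)=-10.0000
Confirm numerically:
  x=-9.742: |R|=0.98946 <1
  x=-4.624: |R|=0.62268 <1
  x=-4.524: |R|=0.61019 <1
  x=-10.587: |R|=1.02243 >1
  x=-10.524: |R|=1.02012 >1
  x=-10.140: |R|=1.00554 >1
Stable set (-10.0000, 0).

(-10.0000,0); λ=-8 ⇒ h* = (10)/8 = 1.2500.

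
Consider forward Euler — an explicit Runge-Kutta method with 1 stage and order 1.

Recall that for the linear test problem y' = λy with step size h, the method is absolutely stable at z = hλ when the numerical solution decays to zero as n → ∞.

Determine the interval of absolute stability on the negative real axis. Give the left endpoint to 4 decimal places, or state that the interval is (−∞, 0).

Set f=λy, z=hλ:
  order 1, 1-stage ⇒ R(z)=1+z
  (e.g. R(-0.94)=0.06000, |R|=0.06000)

Find x<0 with |R(x)|<1.
x=-0.94: |R|=0.0600
|R(-1.81)|=0.8100 |R(-1.23)|=0.2300 |R(-1.07)|=0.0700
Bisect:
  x_lo=-2.7601 |R|=1.7601  x_hi=-0.1718 |R|=0.8282
  mid=-1.46594 |R|=0.46594 →hi
  mid=-2.11303 |R|=1.11303 →lo
  mid=-1.78948 |R|=0.78948 →hi
  mid=-1.95126 |R|=0.95126 →hi
  mid=-2.03214 |R|=1.03214 →lo
  mid=-1.99170 |R|=0.99170 →hi
  mid=-2.01192 |R|=1.01192 →lo
  mid=-2.00181 |R|=1.00181 →lo
  mid=-1.99675 |R|=0.99675 →hi
  mid=-1.99928 |R|=0.99928 →hi
  ...
  [-2.00007,-1.99991] ⇒ x*=-2.0000
Stable set (-2.0000, 0).

(-2.0000, 0).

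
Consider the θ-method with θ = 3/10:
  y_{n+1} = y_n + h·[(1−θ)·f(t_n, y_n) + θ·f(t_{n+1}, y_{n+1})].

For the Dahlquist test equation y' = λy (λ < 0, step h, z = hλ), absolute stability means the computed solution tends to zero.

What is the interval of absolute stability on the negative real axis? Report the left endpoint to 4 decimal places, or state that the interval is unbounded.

(-5.0000, 0).

On y'=λy, z=hλ:
  y_{n+1} = y_n + z·[7/10·y_n + 3/10·y_{n+1}] ⇒ (1 − 3/10z)y_{n+1} = (1 + 7/10z)y_n
  R(z) = (1 + 7/10z)/(1 − 3/10z).

Boundary: |R(x)|=1, x<0.
x=-1.1: |R|=0.1729
R=−1: 1+7/10x = −1+3/10x ⇒ -2/5x=2 ⇒ x=2/(-2/5)=-5.0000
Confirm numerically:
  x=-3.413: |R|=0.68635 <1
  x=-3.295: |R|=0.65703 <1
  x=-2.714: |R|=0.49598 <1
  x=-2.537: |R|=0.44058 <1
  x=-5.599: |R|=1.08941 >1
  x=-5.539: |R|=1.08100 >1
  x=-5.028: |R|=1.00446 >1
So |R|<1 on (-5.0000, 0).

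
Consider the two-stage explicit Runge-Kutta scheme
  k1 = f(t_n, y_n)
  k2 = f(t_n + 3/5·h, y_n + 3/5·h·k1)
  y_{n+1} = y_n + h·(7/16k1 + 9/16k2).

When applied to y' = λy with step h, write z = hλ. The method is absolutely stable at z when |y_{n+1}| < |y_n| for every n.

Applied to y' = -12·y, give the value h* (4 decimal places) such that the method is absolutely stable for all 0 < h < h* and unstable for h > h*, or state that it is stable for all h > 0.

(-2.9630,0); λ=-12 ⇒ h* = (80/27)/12 = 0.2469.

Test eqn y'=λy, z=hλ:
  k1=λy_n ⇒ h·k1=z·y_n;  k2=λ(1+3/5z)y_n ⇒ h·k2=z(1+3/5z)y_n
  y_{n+1}/y_n = 1 + 7/16z + 9/16z(1+3/5z) = 1 + z + 27/80z²
  R(z) = 1 + z + 27/80z².

Need |R(x)|<1, x<0.
x=-0.34: |R|=0.6990
R=1: x+27/80x²=0 ⇒ x=−80/27=-2.9630; min R=1−1/(4·27/80)=0.2593>−1
Confirm numerically:
  x=-2.038: |R|=0.36379 <1
  x=-1.823: |R|=0.29862 <1
  x=-1.590: |R|=0.26323 <1
  x=-3.502: |R|=1.63710 >1
  x=-3.198: |R|=1.25368 >1
  x=-3.192: |R|=1.24674 >1
Stable set (-2.9630, 0).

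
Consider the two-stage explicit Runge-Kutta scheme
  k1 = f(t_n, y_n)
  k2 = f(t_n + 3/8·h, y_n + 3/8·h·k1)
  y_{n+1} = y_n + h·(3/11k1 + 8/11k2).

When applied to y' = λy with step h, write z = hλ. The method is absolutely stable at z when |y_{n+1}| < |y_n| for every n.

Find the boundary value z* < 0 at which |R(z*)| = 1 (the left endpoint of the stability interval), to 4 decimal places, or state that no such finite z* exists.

left endpoint -3.6667.

On y'=λy, z=hλ:
  k1=λy_n ⇒ h·k1=z·y_n;  k2=λ(1+3/8z)y_n ⇒ h·k2=z(1+3/8z)y_n
  y_{n+1}/y_n = 1 + 3/11z + 8/11z(1+3/8z) = 1 + z + 3/11z²
  R(z) = 1 + z + 3/11z².

Need |R(x)|<1, x<0.
x=-0.77: |R|=0.3917
R=1: x+3/11x²=0 ⇒ x=−11/3=-3.6667; min R=1−1/(4·3/11)=0.0833>−1
Confirm numerically:
  x=-3.171: |R|=0.57134 <1
  x=-2.244: |R|=0.12933 <1
  x=-1.632: |R|=0.09439 <1
  x=-1.514: |R|=0.11114 <1
  x=-4.240: |R|=1.66298 >1
  x=-4.052: |R|=1.42583 >1
  x=-3.695: |R|=1.02855 >1
So |R|<1 on (-3.6667, 0).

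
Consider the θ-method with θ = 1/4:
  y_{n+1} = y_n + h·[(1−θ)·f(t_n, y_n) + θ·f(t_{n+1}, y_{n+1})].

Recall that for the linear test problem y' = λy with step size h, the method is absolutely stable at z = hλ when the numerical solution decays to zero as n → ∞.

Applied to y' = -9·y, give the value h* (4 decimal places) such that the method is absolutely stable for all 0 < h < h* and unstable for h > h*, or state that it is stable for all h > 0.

Set f=λy, z=hλ:
  y_{n+1} = y_n + z·[3/4·y_n + 1/4·y_{n+1}] ⇒ (1 − 1/4z)y_{n+1} = (1 + 3/4z)y_n
  Hence R(z) = (1 + 3/4z)/(1 − 1/4z).

Boundary: |R(x)|=1, x<0.
x=-1.43: |R|=0.0534
R=−1: 1+3/4x = −1+1/4x ⇒ -1/2x=2 ⇒ x=2/(-1/2)=-4.0000
Confirm numerically:
  x=-3.659: |R|=0.91095 <1
  x=-2.444: |R|=0.51707 <1
  x=-2.310: |R|=0.46434 <1
  x=-1.738: |R|=0.21157 <1
  x=-4.382: |R|=1.09115 >1
  x=-4.052: |R|=1.01292 >1
  x=-4.032: |R|=1.00797 >1
Stable set (-4.0000, 0).

(-4.0000,0); λ=-9 ⇒ h* = (4)/9 = 0.4444.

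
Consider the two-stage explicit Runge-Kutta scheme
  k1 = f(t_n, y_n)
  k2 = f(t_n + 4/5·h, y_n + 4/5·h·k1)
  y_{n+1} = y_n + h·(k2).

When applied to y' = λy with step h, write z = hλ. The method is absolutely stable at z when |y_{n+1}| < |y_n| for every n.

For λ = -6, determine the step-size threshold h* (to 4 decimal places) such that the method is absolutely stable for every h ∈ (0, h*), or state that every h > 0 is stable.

(-1.2500,0); λ=-6 ⇒ h* = (5/4)/6 = 0.2083.

On y'=λy, z=hλ:
  k1=λy_n ⇒ h·k1=z·y_n;  k2=λ(1+4/5z)y_n ⇒ h·k2=z(1+4/5z)y_n
  y_{n+1}/y_n = 1 + z(1+4/5z) = 1 + z + 4/5z²
  so R(z) = 1 + z + 4/5z².

Find x<0 with |R(x)|<1.
x=-0.56: |R|=0.6909
R=1: x+4/5x²=0 ⇒ x=−5/4=-1.2500; min R=1−1/(4·4/5)=0.6875>−1
Confirm numerically:
  x=-0.925: |R|=0.75950 <1
  x=-0.726: |R|=0.69566 <1
  x=-0.722: |R|=0.69503 <1
  x=-0.573: |R|=0.68966 <1
  x=-1.592: |R|=1.43557 >1
  x=-1.319: |R|=1.07281 >1
  x=-1.283: |R|=1.03387 >1
So |R|<1 on (-1.2500, 0).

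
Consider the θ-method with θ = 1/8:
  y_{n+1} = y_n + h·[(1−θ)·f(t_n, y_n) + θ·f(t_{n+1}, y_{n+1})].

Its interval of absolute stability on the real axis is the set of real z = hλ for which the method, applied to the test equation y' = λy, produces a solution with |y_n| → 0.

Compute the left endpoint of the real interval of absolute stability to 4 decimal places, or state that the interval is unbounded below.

left endpoint -2.6667.

Set f=λy, z=hλ:
  y_{n+1} = y_n + z·[7/8·y_n + 1/8·y_{n+1}] ⇒ (1 − 1/8z)y_{n+1} = (1 + 7/8z)y_n
  ⇒ R(z) = (1 + 7/8z)/(1 − 1/8z).

Find x<0 with |R(x)|<1.
x=-1.3: |R|=0.1183
R=−1: 1+7/8x = −1+1/8x ⇒ -3/4x=2 ⇒ x=2/(-3/4)=-2.6667
Confirm numerically:
  x=-2.304: |R|=0.78882 <1
  x=-2.091: |R|=0.65771 <1
  x=-1.781: |R|=0.45670 <1
  x=-3.153: |R|=1.26163 >1
  x=-2.825: |R|=1.08776 >1
So |R|<1 on (-2.6667, 0).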